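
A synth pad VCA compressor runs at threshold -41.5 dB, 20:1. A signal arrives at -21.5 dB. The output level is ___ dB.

Overshoot: -21.5 − (-41.5) = 20 dB.
At 20:1 the overshoot is divided by 20, leaving 1 dB above threshold.
Output = -41.5 + 1 = -40.5 dB.

-40.5 dB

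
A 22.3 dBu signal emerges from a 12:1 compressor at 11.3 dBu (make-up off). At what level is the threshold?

Gain reduction = 22.3 − 11.3 = 11 dB; output overshoot = GR / (R − 1) = 11 / 11 = 1 dB.
Threshold = output − output overshoot = 11.3 − 1 = 10.3 dBu.

10.3 dBu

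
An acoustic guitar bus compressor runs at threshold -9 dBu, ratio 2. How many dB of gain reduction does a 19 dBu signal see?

The signal is 28 dB above threshold.
At 2:1, output sits 28/2 = 14 dB above threshold.
So the signal is attenuated by 28 − 14 = 14 dB.

14 dB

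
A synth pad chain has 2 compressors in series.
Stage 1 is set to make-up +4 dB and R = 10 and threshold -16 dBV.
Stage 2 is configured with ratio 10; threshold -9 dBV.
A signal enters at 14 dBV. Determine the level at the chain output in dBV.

Stage 1: 14 dBV is 30 dB over -16 dBV; at 10:1 that becomes 3 dB over, giving -13 dBV; +4 dB make-up → -9 dBV.
Stage 2: -9 dBV ≤ -9 dBV, so stage 2 doesn't engage; output -9 dBV.

-9 dBV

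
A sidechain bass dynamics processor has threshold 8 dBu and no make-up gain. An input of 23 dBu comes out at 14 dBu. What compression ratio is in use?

Input overshoot = 23 − 8 = 15 dB; output overshoot = 14 − 8 = 6 dB.
Ratio = 15 / 6 = 2.5.

2.5:1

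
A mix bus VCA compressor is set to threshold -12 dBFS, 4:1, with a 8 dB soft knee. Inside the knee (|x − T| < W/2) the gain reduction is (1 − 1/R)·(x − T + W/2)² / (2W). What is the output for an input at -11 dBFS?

x − T + W/2 = -11 − (-12) + 4 = 5.
GR = (1 − 1/4) × 5² / 16 = 0.75 × 25 / 16 = 1.171875 dB.
Output = -11 − 1.171875 = -12.171875 dBFS.

-12.171875 dBFS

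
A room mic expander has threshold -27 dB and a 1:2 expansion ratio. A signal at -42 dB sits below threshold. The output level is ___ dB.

The input is 15 dB below the -27 dB threshold.
A 1:2 expander multiplies undershoot by 2: 15 × 2 = 30 dB below threshold.
Output = -27 − 30 = -57 dB.

-57 dB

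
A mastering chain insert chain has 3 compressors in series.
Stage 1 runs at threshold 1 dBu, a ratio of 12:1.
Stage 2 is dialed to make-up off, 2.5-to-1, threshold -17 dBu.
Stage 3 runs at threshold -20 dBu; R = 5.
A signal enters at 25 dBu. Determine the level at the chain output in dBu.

Stage 1: overshoot 24 dB → 24/12 = 2 dB → 3 dBu.
Stage 2: 3 dBu is 20 dB over -17 dBu; at 2.5:1 that becomes 8 dB over, giving -9 dBu.
Stage 3: overshoot 11 dB → 11/5 = 2.2 dB → -17.8 dBu.

-17.8 dBu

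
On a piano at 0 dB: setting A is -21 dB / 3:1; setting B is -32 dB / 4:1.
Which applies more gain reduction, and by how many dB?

A: GR = 21 − 21/3 = 14 dB.
B: GR = 32 − 32/4 = 24 dB.
B reduces 10 dB more.

B, by 10 dB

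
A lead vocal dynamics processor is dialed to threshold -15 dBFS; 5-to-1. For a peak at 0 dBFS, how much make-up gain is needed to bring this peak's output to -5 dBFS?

Overshoot 15 dB → 15/5 = 3 dB after compression, so the compressed level is -15 + 3 = -12 dBFS.
Make-up = target − compressed = -5 − (-12) = 7 dB.

7 dB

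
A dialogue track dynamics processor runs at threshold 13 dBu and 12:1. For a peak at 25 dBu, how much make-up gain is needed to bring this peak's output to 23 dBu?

Without make-up, output = threshold + overshoot/12 = 13 + 1 = 14 dBu.
Gap to target: 9 dB.

9 dB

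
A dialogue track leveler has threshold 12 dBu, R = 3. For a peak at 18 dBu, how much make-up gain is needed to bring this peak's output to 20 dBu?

Without make-up, output = threshold + overshoot/3 = 12 + 2 = 14 dBu.
Gap to target: 6 dB.

6 dB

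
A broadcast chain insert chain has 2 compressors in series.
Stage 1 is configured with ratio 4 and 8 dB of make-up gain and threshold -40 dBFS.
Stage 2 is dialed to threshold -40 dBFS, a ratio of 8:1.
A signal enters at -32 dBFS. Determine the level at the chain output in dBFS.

-38.75 dBFS

Stage 1: 8 dB above -40 dBFS, reduced 4:1 to 2 dB above → -38 dBFS; +8 dB make-up → -30 dBFS.
Stage 2: overshoot 10 dB → 10/8 = 1.25 dB → -38.75 dBFS.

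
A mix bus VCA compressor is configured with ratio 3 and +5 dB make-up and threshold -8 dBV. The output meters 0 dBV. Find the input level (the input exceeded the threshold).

1 dBV

Before make-up, the level was 0 − 5 = -5 dBV.
That's 3 dB above the -8 dBV threshold.
Undo the ratio: input overshoot = 3 × 3 = 9 dB, giving input = 1 dBV.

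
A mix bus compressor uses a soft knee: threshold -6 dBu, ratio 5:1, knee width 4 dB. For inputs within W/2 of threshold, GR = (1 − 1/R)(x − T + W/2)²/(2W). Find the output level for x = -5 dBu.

x − T + W/2 = -5 − (-6) + 2 = 3.
GR = (1 − 1/5) × 3² / 8 = 0.8 × 9 / 8 = 0.9 dB.
Output = -5 − 0.9 = -5.9 dBu.

-5.9 dBu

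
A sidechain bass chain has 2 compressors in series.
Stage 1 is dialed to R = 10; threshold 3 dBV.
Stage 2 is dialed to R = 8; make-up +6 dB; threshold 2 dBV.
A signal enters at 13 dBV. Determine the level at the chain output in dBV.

Stage 1: overshoot 10 dB → 10/10 = 1 dB → 4 dBV.
Stage 2: 2 dB above 2 dBV, reduced 8:1 to 0.25 dB above → 2.25 dBV; +6 dB make-up → 8.25 dBV.

8.25 dBV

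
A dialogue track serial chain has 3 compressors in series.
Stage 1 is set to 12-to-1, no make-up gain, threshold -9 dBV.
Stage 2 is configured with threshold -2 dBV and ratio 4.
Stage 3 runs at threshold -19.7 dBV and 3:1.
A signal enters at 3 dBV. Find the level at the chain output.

-15.8 dBV

Stage 1: overshoot 12 dB → 12/12 = 1 dB → -8 dBV.
Stage 2: -8 dBV is at or below the -2 dBV threshold — no compression; output -8 dBV.
Stage 3: -8 dBV is 11.7 dB over -19.7 dBV; at 3:1 that becomes 3.9 dB over, giving -15.8 dBV.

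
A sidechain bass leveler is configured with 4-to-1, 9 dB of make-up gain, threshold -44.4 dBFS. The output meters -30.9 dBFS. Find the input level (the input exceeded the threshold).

Before make-up, the level was -30.9 − 9 = -39.9 dBFS.
The compressed level sits -39.9 − (-44.4) = 4.5 dB over threshold.
Before 4:1 compression the overshoot was 4.5 × 4 = 18 dB, so input = -44.4 + 18 = -26.4 dBFS.

-26.4 dBFS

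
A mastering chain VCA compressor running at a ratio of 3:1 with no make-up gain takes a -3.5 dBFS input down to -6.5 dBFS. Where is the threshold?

Let T be the threshold. Output overshoot = (input overshoot)/R, so -6.5 − T = (-3.5 − T)/3.
3·(-6.5 − T) = -3.5 − T → 2·T = -19.5 − (-3.5) = -16.
T = -16/2 = -8 dBFS.

-8 dBFS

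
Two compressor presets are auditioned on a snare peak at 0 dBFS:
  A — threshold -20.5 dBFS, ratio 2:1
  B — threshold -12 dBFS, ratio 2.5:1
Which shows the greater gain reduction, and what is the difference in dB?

A, by 3.05 dB

A: 20.5 dB over, compressed to 10.25 dB over, so 10.25 dB of GR.
B: 12 dB over, compressed to 4.8 dB over, so 7.2 dB of GR.
A reduces 3.05 dB more.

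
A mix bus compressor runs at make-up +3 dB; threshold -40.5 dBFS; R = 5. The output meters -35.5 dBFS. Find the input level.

Stripping the +3 dB make-up gives -38.5 dBFS at the gain stage.
That's 2 dB above the -40.5 dBFS threshold.
Undo the ratio: input overshoot = 2 × 5 = 10 dB, giving input = -30.5 dBFS.

-30.5 dBFS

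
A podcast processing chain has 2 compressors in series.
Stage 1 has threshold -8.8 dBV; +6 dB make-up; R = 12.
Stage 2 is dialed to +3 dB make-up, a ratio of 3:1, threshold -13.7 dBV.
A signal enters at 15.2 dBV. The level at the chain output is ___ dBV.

-6.4 dBV

Stage 1: 15.2 dBV is 24 dB over -8.8 dBV; at 12:1 that becomes 2 dB over, giving -6.8 dBV; +6 dB make-up → -0.8 dBV.
Stage 2: overshoot 12.9 dB → 12.9/3 = 4.3 dB → -9.4 dBV; +3 dB make-up → -6.4 dBV.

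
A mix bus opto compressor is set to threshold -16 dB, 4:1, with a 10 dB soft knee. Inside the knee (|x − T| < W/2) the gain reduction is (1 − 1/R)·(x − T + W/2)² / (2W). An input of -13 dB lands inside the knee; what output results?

x − T + W/2 = -13 − (-16) + 5 = 8.
GR = (1 − 1/4) × 8² / 20 = 0.75 × 64 / 20 = 2.4 dB.
Output = -13 − 2.4 = -15.4 dB.

-15.4 dB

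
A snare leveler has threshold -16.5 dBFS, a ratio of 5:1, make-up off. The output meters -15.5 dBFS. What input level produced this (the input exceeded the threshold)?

-11.5 dBFS

Post-compression overshoot = -15.5 − (-16.5) = 1 dB.
Before 5:1 compression the overshoot was 1 × 5 = 5 dB, so input = -16.5 + 5 = -11.5 dBFS.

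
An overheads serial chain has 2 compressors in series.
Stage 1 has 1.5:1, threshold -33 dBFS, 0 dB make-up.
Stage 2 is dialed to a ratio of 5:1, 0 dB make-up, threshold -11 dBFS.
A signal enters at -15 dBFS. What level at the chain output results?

Stage 1: 18 dB above -33 dBFS, reduced 1.5:1 to 12 dB above → -21 dBFS.
Stage 2: -21 dBFS ≤ -11 dBFS, so stage 2 doesn't engage; output -21 dBFS.

-21 dBFS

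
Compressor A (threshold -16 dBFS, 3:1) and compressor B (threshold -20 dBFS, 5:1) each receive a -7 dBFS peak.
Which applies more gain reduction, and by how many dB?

A: 9 dB over, compressed to 3 dB over, so 6 dB of GR.
B: 13 dB over, compressed to 2.6 dB over, so 10.4 dB of GR.
B reduces 4.4 dB more.

B, by 4.4 dB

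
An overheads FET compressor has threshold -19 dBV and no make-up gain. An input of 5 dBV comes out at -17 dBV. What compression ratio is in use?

Input overshoot = 5 − (-19) = 24 dB; output overshoot = -17 − (-19) = 2 dB.
Ratio = 24 / 2 = 12.

12:1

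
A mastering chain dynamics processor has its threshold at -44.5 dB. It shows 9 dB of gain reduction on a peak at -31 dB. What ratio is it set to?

3:1

Input overshoot = -31 − (-44.5) = 13.5 dB.
Output overshoot = 13.5 − 9 = 4.5 dB.
Ratio = input overshoot / output overshoot = 13.5 / 4.5 = 3.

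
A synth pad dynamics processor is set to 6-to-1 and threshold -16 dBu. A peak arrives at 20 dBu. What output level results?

-10 dBu

20 dBu sits 36 dB over threshold.
At 6:1 the overshoot is divided by 6, leaving 6 dB above threshold.
That puts the output at -10 dBu.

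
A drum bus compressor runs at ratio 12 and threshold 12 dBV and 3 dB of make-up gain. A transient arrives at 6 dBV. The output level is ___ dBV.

9 dBV

6 dBV is 6 dB below the 12 dBV threshold, so no gain reduction is applied.
Make-up gain adds 3 dB: 6 + 3 = 9 dBV.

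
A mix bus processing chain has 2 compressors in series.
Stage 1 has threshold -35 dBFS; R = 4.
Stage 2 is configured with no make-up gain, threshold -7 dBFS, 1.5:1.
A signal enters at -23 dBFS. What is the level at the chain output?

-32 dBFS

Stage 1: -23 dBFS is 12 dB over -35 dBFS; at 4:1 that becomes 3 dB over, giving -32 dBFS.
Stage 2: below threshold (-32 ≤ -7); passes unchanged; output -32 dBFS.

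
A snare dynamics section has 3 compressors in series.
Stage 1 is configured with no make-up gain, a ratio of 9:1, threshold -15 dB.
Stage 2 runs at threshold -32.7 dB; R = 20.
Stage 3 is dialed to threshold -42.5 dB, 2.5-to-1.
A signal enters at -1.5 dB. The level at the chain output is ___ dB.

-38.196 dB

Stage 1: overshoot 13.5 dB → 13.5/9 = 1.5 dB → -13.5 dB.
Stage 2: 19.2 dB above -32.7 dB, reduced 20:1 to 0.96 dB above → -31.74 dB.
Stage 3: 10.76 dB above -42.5 dB, reduced 2.5:1 to 4.304 dB above → -38.196 dB.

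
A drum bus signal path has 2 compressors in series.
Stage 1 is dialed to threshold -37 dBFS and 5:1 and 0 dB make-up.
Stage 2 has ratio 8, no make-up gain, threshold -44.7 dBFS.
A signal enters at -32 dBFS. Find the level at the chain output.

Stage 1: 5 dB above -37 dBFS, reduced 5:1 to 1 dB above → -36 dBFS.
Stage 2: 8.7 dB above -44.7 dBFS, reduced 8:1 to 1.0875 dB above → -43.6125 dBFS.

-43.6125 dBFS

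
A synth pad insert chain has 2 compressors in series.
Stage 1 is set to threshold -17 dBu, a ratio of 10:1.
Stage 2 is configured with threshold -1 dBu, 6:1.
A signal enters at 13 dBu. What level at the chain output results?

Stage 1: 30 dB above -17 dBu, reduced 10:1 to 3 dB above → -14 dBu.
Stage 2: -14 dBu ≤ -1 dBu, so stage 2 doesn't engage; output -14 dBu.

-14 dBu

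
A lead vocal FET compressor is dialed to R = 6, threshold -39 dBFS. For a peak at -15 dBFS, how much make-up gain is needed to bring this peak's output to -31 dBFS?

4 dB

Without make-up, output = threshold + overshoot/6 = -39 + 4 = -35 dBFS.
Gap to target: 4 dB.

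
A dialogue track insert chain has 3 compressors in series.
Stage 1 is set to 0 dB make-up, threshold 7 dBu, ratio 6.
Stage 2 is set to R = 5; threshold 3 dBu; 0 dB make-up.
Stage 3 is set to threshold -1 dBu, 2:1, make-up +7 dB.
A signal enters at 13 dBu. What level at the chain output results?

8.5 dBu

Stage 1: 13 dBu is 6 dB over 7 dBu; at 6:1 that becomes 1 dB over, giving 8 dBu.
Stage 2: 5 dB above 3 dBu, reduced 5:1 to 1 dB above → 4 dBu.
Stage 3: 4 dBu is 5 dB over -1 dBu; at 2:1 that becomes 2.5 dB over, giving 1.5 dBu; +7 dB make-up → 8.5 dBu.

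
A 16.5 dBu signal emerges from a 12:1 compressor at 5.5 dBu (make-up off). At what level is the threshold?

Gain reduction = 16.5 − 5.5 = 11 dB; output overshoot = GR / (R − 1) = 11 / 11 = 1 dB.
Threshold = output − output overshoot = 5.5 − 1 = 4.5 dBu.

4.5 dBu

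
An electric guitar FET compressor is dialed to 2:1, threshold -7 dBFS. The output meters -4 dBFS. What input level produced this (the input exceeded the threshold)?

-1 dBFS

Post-compression overshoot = -4 − (-7) = 3 dB.
Undo the ratio: input overshoot = 3 × 2 = 6 dB, giving input = -1 dBFS.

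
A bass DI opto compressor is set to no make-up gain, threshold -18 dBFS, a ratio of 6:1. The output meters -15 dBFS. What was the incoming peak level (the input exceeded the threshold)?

0 dBFS

That's 3 dB above the -18 dBFS threshold.
Input overshoot = R × output overshoot = 18 dB → input = -18 + 18 = 0 dBFS.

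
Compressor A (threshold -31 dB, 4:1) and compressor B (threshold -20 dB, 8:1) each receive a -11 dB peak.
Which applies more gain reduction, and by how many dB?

A, by 7.125 dB

A: 20 dB over, compressed to 5 dB over, so 15 dB of GR.
B: 9 dB over, compressed to 1.125 dB over, so 7.875 dB of GR.
Difference: 7.125 dB in favour of A.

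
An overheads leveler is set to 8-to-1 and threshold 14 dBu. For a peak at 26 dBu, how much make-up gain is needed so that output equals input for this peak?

The peak compresses to 14 + 12/8 = 15.5 dBu.
To reach 26 dBu requires 26 − 15.5 = 10.5 dB of make-up.

10.5 dB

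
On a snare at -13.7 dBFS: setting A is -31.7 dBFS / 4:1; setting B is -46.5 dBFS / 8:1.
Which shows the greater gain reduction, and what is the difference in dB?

A: 18 dB over, compressed to 4.5 dB over, so 13.5 dB of GR.
B: 32.8 dB over, compressed to 4.1 dB over, so 28.7 dB of GR.
B reduces 15.2 dB more.

B, by 15.2 dB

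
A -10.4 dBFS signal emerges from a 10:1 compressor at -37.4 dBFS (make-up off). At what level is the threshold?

-40.4 dBFS

Gain reduction = -10.4 − (-37.4) = 27 dB; output overshoot = GR / (R − 1) = 27 / 9 = 3 dB.
Threshold = output − output overshoot = -37.4 − 3 = -40.4 dBFS.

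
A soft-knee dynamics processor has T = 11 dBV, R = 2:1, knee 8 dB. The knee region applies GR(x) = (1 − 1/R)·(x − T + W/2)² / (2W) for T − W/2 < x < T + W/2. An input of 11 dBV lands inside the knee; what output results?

x − T + W/2 = 11 − 11 + 4 = 4.
GR = (1 − 1/2) × 4² / 16 = 0.5 × 16 / 16 = 0.5 dB.
Output = 11 − 0.5 = 10.5 dBV.

10.5 dBV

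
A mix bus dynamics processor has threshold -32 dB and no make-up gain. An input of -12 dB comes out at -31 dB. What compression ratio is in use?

20:1

Input overshoot = -12 − (-32) = 20 dB; output overshoot = -31 − (-32) = 1 dB.
Ratio = 20 / 1 = 20.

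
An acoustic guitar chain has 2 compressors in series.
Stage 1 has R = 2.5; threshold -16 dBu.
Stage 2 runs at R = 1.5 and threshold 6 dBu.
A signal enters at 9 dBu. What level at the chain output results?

Stage 1: 25 dB above -16 dBu, reduced 2.5:1 to 10 dB above → -6 dBu.
Stage 2: below threshold (-6 ≤ 6); passes unchanged; output -6 dBu.

-6 dBu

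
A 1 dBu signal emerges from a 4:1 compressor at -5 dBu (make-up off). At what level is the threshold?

-7 dBu

Input is 8 dB above T (since output overshoot × R = input overshoot: (-5 − T)·4 = 1 − T gives T = -7 dBu).
Check: -7 + (1 − (-7))/4 = -7 + 2 = -5 dBu. ✓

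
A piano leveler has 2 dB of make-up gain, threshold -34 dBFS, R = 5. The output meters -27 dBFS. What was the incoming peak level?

Before make-up, the level was -27 − 2 = -29 dBFS.
Post-compression overshoot = -29 − (-34) = 5 dB.
Input overshoot = R × output overshoot = 25 dB → input = -34 + 25 = -9 dBFS.

-9 dBFS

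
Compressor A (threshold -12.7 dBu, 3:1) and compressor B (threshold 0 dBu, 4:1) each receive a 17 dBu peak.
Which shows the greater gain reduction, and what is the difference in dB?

A: 29.7 dB over, compressed to 9.9 dB over, so 19.8 dB of GR.
B: 17 dB over, compressed to 4.25 dB over, so 12.75 dB of GR.
A applies 7.05 dB more gain reduction.

A, by 7.05 dB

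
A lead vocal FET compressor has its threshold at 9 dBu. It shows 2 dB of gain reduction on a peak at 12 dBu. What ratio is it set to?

3:1

Input overshoot = 12 − 9 = 3 dB.
Output overshoot = 3 − 2 = 1 dB.
Ratio = input overshoot / output overshoot = 3 / 1 = 3.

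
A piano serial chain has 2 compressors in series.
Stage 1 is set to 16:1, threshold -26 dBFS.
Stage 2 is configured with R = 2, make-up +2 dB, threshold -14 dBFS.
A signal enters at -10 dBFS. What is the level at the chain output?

-23 dBFS

Stage 1: overshoot 16 dB → 16/16 = 1 dB → -25 dBFS.
Stage 2: -25 dBFS is at or below the -14 dBFS threshold — no compression; make-up brings it to -23 dBFS.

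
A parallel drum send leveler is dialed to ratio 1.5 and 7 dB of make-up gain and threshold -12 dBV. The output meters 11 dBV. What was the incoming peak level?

Stripping the +7 dB make-up gives 4 dBV at the gain stage.
Post-compression overshoot = 4 − (-12) = 16 dB.
Input overshoot = R × output overshoot = 24 dB → input = -12 + 24 = 12 dBV.

12 dBV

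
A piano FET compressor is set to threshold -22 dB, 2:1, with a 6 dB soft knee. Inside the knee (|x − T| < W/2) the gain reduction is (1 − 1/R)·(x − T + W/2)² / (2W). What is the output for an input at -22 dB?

x − T + W/2 = -22 − (-22) + 3 = 3.
GR = (1 − 1/2) × 3² / 12 = 0.5 × 9 / 12 = 0.375 dB.
Output = -22 − 0.375 = -22.375 dB.

-22.375 dB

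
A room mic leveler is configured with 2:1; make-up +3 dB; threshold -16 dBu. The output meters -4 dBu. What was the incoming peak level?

Stripping the +3 dB make-up gives -7 dBu at the gain stage.
Post-compression overshoot = -7 − (-16) = 9 dB.
Input overshoot = R × output overshoot = 18 dB → input = -16 + 18 = 2 dBu.

2 dBu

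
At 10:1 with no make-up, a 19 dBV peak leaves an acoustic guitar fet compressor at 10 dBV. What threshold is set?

Gain reduction = 19 − 10 = 9 dB; output overshoot = GR / (R − 1) = 9 / 9 = 1 dB.
Threshold = output − output overshoot = 10 − 1 = 9 dBV.

9 dBV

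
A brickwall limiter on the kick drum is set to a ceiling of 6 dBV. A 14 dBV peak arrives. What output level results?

6 dBV

A brickwall limiter is an ∞:1 compressor: any input above the ceiling is clamped to 6 dBV.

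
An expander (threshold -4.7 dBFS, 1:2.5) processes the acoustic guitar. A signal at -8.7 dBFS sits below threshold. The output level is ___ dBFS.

Undershoot = (-4.7) − (-8.7) = 4 dB.
At 1:2.5, that expands to 10 dB under threshold.
Output = -4.7 − 10 = -14.7 dBFS.

-14.7 dBFS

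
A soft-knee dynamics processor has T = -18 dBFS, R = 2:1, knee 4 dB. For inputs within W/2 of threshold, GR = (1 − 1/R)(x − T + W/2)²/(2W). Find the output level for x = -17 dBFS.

-17.5625 dBFS

x − T + W/2 = -17 − (-18) + 2 = 3.
GR = (1 − 1/2) × 3² / 8 = 0.5 × 9 / 8 = 0.5625 dB.
Output = -17 − 0.5625 = -17.5625 dBFS.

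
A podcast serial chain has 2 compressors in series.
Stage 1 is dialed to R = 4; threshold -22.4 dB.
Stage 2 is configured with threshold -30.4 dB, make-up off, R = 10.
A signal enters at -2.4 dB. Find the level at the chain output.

-29.1 dB

Stage 1: 20 dB above -22.4 dB, reduced 4:1 to 5 dB above → -17.4 dB.
Stage 2: 13 dB above -30.4 dB, reduced 10:1 to 1.3 dB above → -29.1 dB.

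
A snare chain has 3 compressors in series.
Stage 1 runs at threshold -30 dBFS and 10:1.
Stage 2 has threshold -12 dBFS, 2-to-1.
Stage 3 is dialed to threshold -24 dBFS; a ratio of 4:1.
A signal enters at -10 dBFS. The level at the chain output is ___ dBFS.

-28 dBFS

Stage 1: overshoot 20 dB → 20/10 = 2 dB → -28 dBFS.
Stage 2: -28 dBFS is at or below the -12 dBFS threshold — no compression; output -28 dBFS.
Stage 3: -28 dBFS ≤ -24 dBFS, so stage 3 doesn't engage; output -28 dBFS.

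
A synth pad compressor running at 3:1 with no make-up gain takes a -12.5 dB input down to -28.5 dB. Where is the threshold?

-36.5 dB

Input is 24 dB above T (since output overshoot × R = input overshoot: (-28.5 − T)·3 = -12.5 − T gives T = -36.5 dB).
Check: -36.5 + (-12.5 − (-36.5))/3 = -36.5 + 8 = -28.5 dB. ✓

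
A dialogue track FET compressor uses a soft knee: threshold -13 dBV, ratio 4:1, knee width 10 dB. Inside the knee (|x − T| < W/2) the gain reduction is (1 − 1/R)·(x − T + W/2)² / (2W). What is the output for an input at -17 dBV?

x − T + W/2 = -17 − (-13) + 5 = 1.
GR = (1 − 1/4) × 1² / 20 = 0.75 × 1 / 20 = 0.0375 dB.
Output = -17 − 0.0375 = -17.0375 dBV.

-17.0375 dBV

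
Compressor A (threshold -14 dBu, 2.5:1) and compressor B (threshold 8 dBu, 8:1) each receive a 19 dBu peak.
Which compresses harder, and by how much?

A, by 10.175 dB

A: 33 dB over, compressed to 13.2 dB over, so 19.8 dB of GR.
B: 11 dB over, compressed to 1.375 dB over, so 9.625 dB of GR.
A applies 10.175 dB more gain reduction.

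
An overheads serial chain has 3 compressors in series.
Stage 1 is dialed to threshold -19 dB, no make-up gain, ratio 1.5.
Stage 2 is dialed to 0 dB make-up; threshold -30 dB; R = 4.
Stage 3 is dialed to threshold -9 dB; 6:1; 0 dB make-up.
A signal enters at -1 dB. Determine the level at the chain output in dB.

-24.25 dB

Stage 1: -1 dB is 18 dB over -19 dB; at 1.5:1 that becomes 12 dB over, giving -7 dB.
Stage 2: -7 dB is 23 dB over -30 dB; at 4:1 that becomes 5.75 dB over, giving -24.25 dB.
Stage 3: -24.25 dB ≤ -9 dB, so stage 3 doesn't engage; output -24.25 dB.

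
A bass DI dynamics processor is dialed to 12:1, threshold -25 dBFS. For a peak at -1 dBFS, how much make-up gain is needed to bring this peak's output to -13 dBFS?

Overshoot 24 dB → 24/12 = 2 dB after compression, so the compressed level is -25 + 2 = -23 dBFS.
Make-up = target − compressed = -13 − (-23) = 10 dB.

10 dB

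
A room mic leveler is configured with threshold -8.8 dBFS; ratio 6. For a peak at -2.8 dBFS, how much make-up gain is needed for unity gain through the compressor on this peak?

The peak compresses to -8.8 + 6/6 = -7.8 dBFS.
To reach -2.8 dBFS requires -2.8 − (-7.8) = 5 dB of make-up.

5 dB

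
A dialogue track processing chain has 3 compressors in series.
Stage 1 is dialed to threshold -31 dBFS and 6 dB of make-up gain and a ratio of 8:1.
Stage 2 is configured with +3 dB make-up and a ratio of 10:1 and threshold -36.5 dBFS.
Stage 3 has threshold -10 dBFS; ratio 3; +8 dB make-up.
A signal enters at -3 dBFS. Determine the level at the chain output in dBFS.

-24 dBFS

Stage 1: 28 dB above -31 dBFS, reduced 8:1 to 3.5 dB above → -27.5 dBFS; +6 dB make-up → -21.5 dBFS.
Stage 2: -21.5 dBFS is 15 dB over -36.5 dBFS; at 10:1 that becomes 1.5 dB over, giving -35 dBFS; +3 dB make-up → -32 dBFS.
Stage 3: -32 dBFS is at or below the -10 dBFS threshold — no compression; make-up brings it to -24 dBFS.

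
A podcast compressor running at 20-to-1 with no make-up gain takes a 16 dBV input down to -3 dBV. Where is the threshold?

-4 dBV

Gain reduction = 16 − (-3) = 19 dB; output overshoot = GR / (R − 1) = 19 / 19 = 1 dB.
Threshold = output − output overshoot = -3 − 1 = -4 dBV.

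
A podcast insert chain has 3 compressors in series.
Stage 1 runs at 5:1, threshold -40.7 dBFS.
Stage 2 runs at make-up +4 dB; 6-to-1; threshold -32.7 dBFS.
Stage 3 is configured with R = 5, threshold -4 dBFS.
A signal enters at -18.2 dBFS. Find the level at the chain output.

-32.2 dBFS

Stage 1: 22.5 dB above -40.7 dBFS, reduced 5:1 to 4.5 dB above → -36.2 dBFS.
Stage 2: -36.2 dBFS ≤ -32.7 dBFS, so stage 2 doesn't engage; make-up brings it to -32.2 dBFS.
Stage 3: -32.2 dBFS ≤ -4 dBFS, so stage 3 doesn't engage; output -32.2 dBFS.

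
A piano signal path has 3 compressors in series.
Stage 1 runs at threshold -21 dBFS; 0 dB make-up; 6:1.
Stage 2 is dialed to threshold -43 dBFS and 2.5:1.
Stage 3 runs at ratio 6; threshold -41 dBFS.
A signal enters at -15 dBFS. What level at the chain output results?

-39.8 dBFS

Stage 1: -15 dBFS is 6 dB over -21 dBFS; at 6:1 that becomes 1 dB over, giving -20 dBFS.
Stage 2: 23 dB above -43 dBFS, reduced 2.5:1 to 9.2 dB above → -33.8 dBFS.
Stage 3: overshoot 7.2 dB → 7.2/6 = 1.2 dB → -39.8 dBFS.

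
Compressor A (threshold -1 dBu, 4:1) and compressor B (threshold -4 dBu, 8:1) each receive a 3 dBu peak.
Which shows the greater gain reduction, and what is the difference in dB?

A: overshoot 4 dB → output overshoot 1 dB → GR 3 dB.
B: overshoot 7 dB → output overshoot 0.875 dB → GR 6.125 dB.
Difference: 3.125 dB in favour of B.

B, by 3.125 dB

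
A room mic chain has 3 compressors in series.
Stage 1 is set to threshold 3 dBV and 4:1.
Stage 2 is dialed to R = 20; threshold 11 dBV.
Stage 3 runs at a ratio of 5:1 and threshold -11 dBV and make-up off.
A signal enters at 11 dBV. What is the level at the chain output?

-7.8 dBV

Stage 1: overshoot 8 dB → 8/4 = 2 dB → 5 dBV.
Stage 2: 5 dBV ≤ 11 dBV, so stage 2 doesn't engage; output 5 dBV.
Stage 3: 16 dB above -11 dBV, reduced 5:1 to 3.2 dB above → -7.8 dBV.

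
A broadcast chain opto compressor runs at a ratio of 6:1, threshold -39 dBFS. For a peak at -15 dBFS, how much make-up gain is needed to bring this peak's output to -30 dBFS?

Overshoot 24 dB → 24/6 = 4 dB after compression, so the compressed level is -39 + 4 = -35 dBFS.
Make-up = target − compressed = -30 − (-35) = 5 dB.

5 dB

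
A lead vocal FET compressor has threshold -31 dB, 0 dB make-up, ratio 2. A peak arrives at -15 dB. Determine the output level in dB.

-15 dB sits 16 dB over threshold.
At 2:1 the overshoot is divided by 2, leaving 8 dB above threshold.
Output = -31 + 8 = -23 dB.

-23 dB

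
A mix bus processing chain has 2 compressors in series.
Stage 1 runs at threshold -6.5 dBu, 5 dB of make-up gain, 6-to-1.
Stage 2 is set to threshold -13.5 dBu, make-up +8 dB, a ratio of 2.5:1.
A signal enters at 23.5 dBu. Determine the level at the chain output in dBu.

Stage 1: 23.5 dBu is 30 dB over -6.5 dBu; at 6:1 that becomes 5 dB over, giving -1.5 dBu; +5 dB make-up → 3.5 dBu.
Stage 2: overshoot 17 dB → 17/2.5 = 6.8 dB → -6.7 dBu; +8 dB make-up → 1.3 dBu.

1.3 dBu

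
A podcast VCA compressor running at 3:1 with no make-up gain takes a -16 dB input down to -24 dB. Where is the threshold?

Let T be the threshold. Output overshoot = (input overshoot)/R, so -24 − T = (-16 − T)/3.
3·(-24 − T) = -16 − T → 2·T = -72 − (-16) = -56.
T = -56/2 = -28 dB.

-28 dB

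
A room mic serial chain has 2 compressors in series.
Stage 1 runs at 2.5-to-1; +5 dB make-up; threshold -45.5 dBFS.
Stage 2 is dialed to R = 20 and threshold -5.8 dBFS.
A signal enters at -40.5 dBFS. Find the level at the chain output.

-38.5 dBFS

Stage 1: -40.5 dBFS is 5 dB over -45.5 dBFS; at 2.5:1 that becomes 2 dB over, giving -43.5 dBFS; +5 dB make-up → -38.5 dBFS.
Stage 2: -38.5 dBFS ≤ -5.8 dBFS, so stage 2 doesn't engage; output -38.5 dBFS.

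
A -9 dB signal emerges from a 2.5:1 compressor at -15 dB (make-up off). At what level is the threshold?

Let T be the threshold. Output overshoot = (input overshoot)/R, so -15 − T = (-9 − T)/2.5.
2.5·(-15 − T) = -9 − T → 1.5·T = -37.5 − (-9) = -28.5.
T = -28.5/1.5 = -19 dB.

-19 dB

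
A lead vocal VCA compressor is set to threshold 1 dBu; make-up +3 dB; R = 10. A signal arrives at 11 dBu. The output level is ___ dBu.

5 dBu

11 dBu sits 10 dB over threshold.
The 10 dB excess becomes 1 dB after 10:1 reduction.
So the level is 1 + 1 = 2 dBu; make-up adds 3 dB, giving 5 dBu.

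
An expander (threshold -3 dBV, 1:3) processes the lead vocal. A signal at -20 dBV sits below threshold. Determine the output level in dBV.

Undershoot = (-3) − (-20) = 17 dB.
At 1:3, that expands to 51 dB under threshold.
Output = -3 − 51 = -54 dBV.

-54 dBV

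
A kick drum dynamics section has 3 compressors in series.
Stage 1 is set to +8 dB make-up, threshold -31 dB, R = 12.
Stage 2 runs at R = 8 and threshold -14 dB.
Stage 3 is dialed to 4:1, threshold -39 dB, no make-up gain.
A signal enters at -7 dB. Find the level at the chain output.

-34.5 dB

Stage 1: -7 dB is 24 dB over -31 dB; at 12:1 that becomes 2 dB over, giving -29 dB; +8 dB make-up → -21 dB.
Stage 2: -21 dB ≤ -14 dB, so stage 2 doesn't engage; output -21 dB.
Stage 3: -21 dB is 18 dB over -39 dB; at 4:1 that becomes 4.5 dB over, giving -34.5 dB.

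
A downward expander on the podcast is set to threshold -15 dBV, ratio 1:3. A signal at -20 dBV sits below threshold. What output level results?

Below threshold, a 1:3 expander applies gain = (3−1)×(T − x) of attenuation.
(3−1) × 5 = 10 dB, so output = -20 − 10 = -30 dBV.

-30 dBV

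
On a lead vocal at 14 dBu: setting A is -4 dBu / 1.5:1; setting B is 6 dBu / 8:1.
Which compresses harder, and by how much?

B, by 1 dB

A: GR = 18 − 18/1.5 = 6 dB.
B: GR = 8 − 8/8 = 7 dB.
Difference: 1 dB in favour of B.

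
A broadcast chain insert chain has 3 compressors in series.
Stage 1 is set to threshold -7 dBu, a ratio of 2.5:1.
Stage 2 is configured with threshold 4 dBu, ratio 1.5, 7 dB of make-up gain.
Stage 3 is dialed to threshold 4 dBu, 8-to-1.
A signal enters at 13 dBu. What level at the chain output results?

Stage 1: overshoot 20 dB → 20/2.5 = 8 dB → 1 dBu.
Stage 2: 1 dBu is at or below the 4 dBu threshold — no compression; make-up brings it to 8 dBu.
Stage 3: 4 dB above 4 dBu, reduced 8:1 to 0.5 dB above → 4.5 dBu.

4.5 dBu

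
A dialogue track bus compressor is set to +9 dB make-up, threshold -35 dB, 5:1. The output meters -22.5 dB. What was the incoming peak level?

Before make-up, the level was -22.5 − 9 = -31.5 dB.
The compressed level sits -31.5 − (-35) = 3.5 dB over threshold.
Undo the ratio: input overshoot = 3.5 × 5 = 17.5 dB, giving input = -17.5 dB.

-17.5 dB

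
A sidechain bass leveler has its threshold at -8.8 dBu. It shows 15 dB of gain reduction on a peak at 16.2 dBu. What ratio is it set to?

2.5:1

Input overshoot = 16.2 − (-8.8) = 25 dB.
Output overshoot = 25 − 15 = 10 dB.
Ratio = input overshoot / output overshoot = 25 / 10 = 2.5.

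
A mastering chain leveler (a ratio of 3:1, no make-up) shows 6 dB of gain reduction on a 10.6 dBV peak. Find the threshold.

1.6 dBV

Let T be the threshold. Output overshoot = (input overshoot)/R, so 4.6 − T = (10.6 − T)/3.
3·(4.6 − T) = 10.6 − T → 2·T = 13.8 − 10.6 = 3.2.
T = 3.2/2 = 1.6 dBV.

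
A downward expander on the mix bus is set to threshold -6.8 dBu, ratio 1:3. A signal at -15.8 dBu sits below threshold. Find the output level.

-33.8 dBu

Below threshold, a 1:3 expander applies gain = (3−1)×(T − x) of attenuation.
(3−1) × 9 = 18 dB, so output = -15.8 − 18 = -33.8 dBu.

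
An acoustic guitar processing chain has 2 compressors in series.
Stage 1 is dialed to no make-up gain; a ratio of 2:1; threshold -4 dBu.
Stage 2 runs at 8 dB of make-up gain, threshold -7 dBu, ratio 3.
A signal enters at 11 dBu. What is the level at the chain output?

Stage 1: 11 dBu is 15 dB over -4 dBu; at 2:1 that becomes 7.5 dB over, giving 3.5 dBu.
Stage 2: 10.5 dB above -7 dBu, reduced 3:1 to 3.5 dB above → -3.5 dBu; +8 dB make-up → 4.5 dBu.

4.5 dBu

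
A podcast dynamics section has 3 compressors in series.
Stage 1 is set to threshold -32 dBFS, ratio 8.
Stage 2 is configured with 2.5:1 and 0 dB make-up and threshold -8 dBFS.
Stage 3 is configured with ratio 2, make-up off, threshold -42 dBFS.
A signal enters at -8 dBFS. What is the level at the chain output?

-35.5 dBFS

Stage 1: overshoot 24 dB → 24/8 = 3 dB → -29 dBFS.
Stage 2: -29 dBFS is at or below the -8 dBFS threshold — no compression; output -29 dBFS.
Stage 3: -29 dBFS is 13 dB over -42 dBFS; at 2:1 that becomes 6.5 dB over, giving -35.5 dBFS.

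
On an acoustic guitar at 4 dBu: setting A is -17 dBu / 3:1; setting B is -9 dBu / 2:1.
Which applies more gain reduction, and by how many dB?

A: GR = 21 − 21/3 = 14 dB.
B: GR = 13 − 13/2 = 6.5 dB.
Difference: 7.5 dB in favour of A.

A, by 7.5 dB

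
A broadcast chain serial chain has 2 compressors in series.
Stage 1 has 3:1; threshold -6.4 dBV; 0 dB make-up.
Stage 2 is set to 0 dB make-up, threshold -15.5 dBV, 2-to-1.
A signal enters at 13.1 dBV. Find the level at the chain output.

Stage 1: overshoot 19.5 dB → 19.5/3 = 6.5 dB → 0.1 dBV.
Stage 2: overshoot 15.6 dB → 15.6/2 = 7.8 dB → -7.7 dBV.

-7.7 dBV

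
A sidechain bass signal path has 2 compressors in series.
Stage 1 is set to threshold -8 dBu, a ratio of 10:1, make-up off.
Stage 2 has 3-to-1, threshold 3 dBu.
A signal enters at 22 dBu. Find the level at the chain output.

Stage 1: overshoot 30 dB → 30/10 = 3 dB → -5 dBu.
Stage 2: -5 dBu ≤ 3 dBu, so stage 2 doesn't engage; output -5 dBu.

-5 dBu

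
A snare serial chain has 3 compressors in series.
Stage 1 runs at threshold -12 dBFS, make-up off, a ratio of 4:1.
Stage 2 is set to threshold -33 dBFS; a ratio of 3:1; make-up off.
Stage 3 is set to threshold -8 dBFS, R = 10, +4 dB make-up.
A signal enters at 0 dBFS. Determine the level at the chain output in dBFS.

Stage 1: 0 dBFS is 12 dB over -12 dBFS; at 4:1 that becomes 3 dB over, giving -9 dBFS.
Stage 2: overshoot 24 dB → 24/3 = 8 dB → -25 dBFS.
Stage 3: -25 dBFS is at or below the -8 dBFS threshold — no compression; make-up brings it to -21 dBFS.

-21 dBFS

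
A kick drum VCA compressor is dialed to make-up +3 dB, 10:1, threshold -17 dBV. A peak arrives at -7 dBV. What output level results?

-13 dBV

Overshoot: -7 − (-17) = 10 dB.
The 10 dB excess becomes 1 dB after 10:1 reduction.
So the level is -17 + 1 = -16 dBV; make-up adds 3 dB, giving -13 dBV.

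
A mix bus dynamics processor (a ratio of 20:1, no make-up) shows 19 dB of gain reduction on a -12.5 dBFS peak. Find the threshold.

-32.5 dBFS

Let T be the threshold. Output overshoot = (input overshoot)/R, so -31.5 − T = (-12.5 − T)/20.
20·(-31.5 − T) = -12.5 − T → 19·T = -630 − (-12.5) = -617.5.
T = -617.5/19 = -32.5 dBFS.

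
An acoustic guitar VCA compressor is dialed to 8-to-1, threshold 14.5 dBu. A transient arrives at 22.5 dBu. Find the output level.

15.5 dBu

Overshoot: 22.5 − 14.5 = 8 dB.
8:1 compression reduces that to 8/8 = 1 dB over.
Output = 14.5 + 1 = 15.5 dBu.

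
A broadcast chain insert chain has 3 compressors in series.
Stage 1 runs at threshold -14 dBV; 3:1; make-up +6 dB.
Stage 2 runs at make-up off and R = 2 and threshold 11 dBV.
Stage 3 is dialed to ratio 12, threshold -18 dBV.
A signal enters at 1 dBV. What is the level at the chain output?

Stage 1: overshoot 15 dB → 15/3 = 5 dB → -9 dBV; +6 dB make-up → -3 dBV.
Stage 2: -3 dBV is at or below the 11 dBV threshold — no compression; output -3 dBV.
Stage 3: overshoot 15 dB → 15/12 = 1.25 dB → -16.75 dBV.

-16.75 dBV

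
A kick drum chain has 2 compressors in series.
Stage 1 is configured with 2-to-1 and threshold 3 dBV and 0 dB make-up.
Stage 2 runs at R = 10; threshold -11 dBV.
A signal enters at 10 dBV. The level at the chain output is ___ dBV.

-9.25 dBV

Stage 1: 10 dBV is 7 dB over 3 dBV; at 2:1 that becomes 3.5 dB over, giving 6.5 dBV.
Stage 2: 17.5 dB above -11 dBV, reduced 10:1 to 1.75 dB above → -9.25 dBV.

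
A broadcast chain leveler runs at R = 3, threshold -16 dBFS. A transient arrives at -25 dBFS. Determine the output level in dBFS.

-25 dBFS

-25 dBFS is 9 dB below the -16 dBFS threshold, so no gain reduction is applied.
Output = input = -25 dBFS.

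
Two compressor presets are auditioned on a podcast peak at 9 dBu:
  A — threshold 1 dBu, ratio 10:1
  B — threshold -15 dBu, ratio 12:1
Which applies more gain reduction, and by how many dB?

B, by 14.8 dB

A: 8 dB over, compressed to 0.8 dB over, so 7.2 dB of GR.
B: 24 dB over, compressed to 2 dB over, so 22 dB of GR.
Difference: 14.8 dB in favour of B.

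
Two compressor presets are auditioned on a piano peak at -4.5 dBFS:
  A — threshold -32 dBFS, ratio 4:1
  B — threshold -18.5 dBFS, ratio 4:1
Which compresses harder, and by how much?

A: overshoot 27.5 dB → output overshoot 6.875 dB → GR 20.625 dB.
B: overshoot 14 dB → output overshoot 3.5 dB → GR 10.5 dB.
Difference: 10.125 dB in favour of A.

A, by 10.125 dB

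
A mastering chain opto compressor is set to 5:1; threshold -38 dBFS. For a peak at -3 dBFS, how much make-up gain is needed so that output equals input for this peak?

28 dB

Overshoot 35 dB → 35/5 = 7 dB after compression, so the compressed level is -38 + 7 = -31 dBFS.
Make-up = target − compressed = -3 − (-31) = 28 dB.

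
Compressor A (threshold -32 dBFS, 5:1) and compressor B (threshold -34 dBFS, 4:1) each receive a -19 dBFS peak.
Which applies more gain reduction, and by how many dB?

A: 13 dB over, compressed to 2.6 dB over, so 10.4 dB of GR.
B: 15 dB over, compressed to 3.75 dB over, so 11.25 dB of GR.
B applies 0.85 dB more gain reduction.

B, by 0.85 dB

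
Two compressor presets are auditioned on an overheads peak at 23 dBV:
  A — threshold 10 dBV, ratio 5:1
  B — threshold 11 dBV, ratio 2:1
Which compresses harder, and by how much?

A: 13 dB over, compressed to 2.6 dB over, so 10.4 dB of GR.
B: 12 dB over, compressed to 6 dB over, so 6 dB of GR.
Difference: 4.4 dB in favour of A.

A, by 4.4 dB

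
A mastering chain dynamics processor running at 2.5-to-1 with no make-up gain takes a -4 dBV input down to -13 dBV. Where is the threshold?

-19 dBV

Let T be the threshold. Output overshoot = (input overshoot)/R, so -13 − T = (-4 − T)/2.5.
2.5·(-13 − T) = -4 − T → 1.5·T = -32.5 − (-4) = -28.5.
T = -28.5/1.5 = -19 dBV.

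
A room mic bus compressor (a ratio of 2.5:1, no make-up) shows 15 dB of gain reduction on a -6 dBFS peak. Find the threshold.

Let T be the threshold. Output overshoot = (input overshoot)/R, so -21 − T = (-6 − T)/2.5.
2.5·(-21 − T) = -6 − T → 1.5·T = -52.5 − (-6) = -46.5.
T = -46.5/1.5 = -31 dBFS.

-31 dBFS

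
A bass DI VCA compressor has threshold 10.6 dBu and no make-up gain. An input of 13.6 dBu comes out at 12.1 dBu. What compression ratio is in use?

Input overshoot = 13.6 − 10.6 = 3 dB; output overshoot = 12.1 − 10.6 = 1.5 dB.
Ratio = 3 / 1.5 = 2.

2:1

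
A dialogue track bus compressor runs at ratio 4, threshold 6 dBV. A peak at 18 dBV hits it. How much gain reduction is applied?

9 dB

18 dBV exceeds the threshold by 12 dB.
At 4:1, output sits 12/4 = 3 dB above threshold.
So the signal is attenuated by 12 − 3 = 9 dB.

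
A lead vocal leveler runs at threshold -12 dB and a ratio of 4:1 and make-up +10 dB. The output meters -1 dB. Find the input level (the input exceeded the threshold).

-8 dB

Remove make-up: -1 − 10 = -11 dB.
That's 1 dB above the -12 dB threshold.
Input overshoot = R × output overshoot = 4 dB → input = -12 + 4 = -8 dB.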